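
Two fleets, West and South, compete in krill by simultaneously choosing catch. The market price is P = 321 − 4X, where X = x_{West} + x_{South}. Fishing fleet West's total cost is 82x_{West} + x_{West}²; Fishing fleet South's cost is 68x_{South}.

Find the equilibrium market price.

166.375

Fishing fleet West's profit: π = x_{West}(321 − 4(x_{West} + x_{South})) − 82x_{West} − x_{West}².
∂π/∂x_{West} = 239 − 10x_{West} − 4x_{South} = 0, so x_{West} = 23.9 − 0.4x_{South}.
For South: ∂π/∂x_{South} = 253 − 8x_{South} − 4x_{West} = 0 ⇒ x_{South} = 31.625 − 0.5x_{West}.
Substituting the second reaction function into the first: x_{West} = 23.9 − 0.4(31.625 − 0.5x_{West}), which gives 0.8x_{West} = 11.25 ⇒ x_{West} = 14.0625.
Then x_{South} = 31.625 − 0.5·14.0625 = 787/32.
Equilibrium price: P = 321 − 4·(1237/32) = 166.375.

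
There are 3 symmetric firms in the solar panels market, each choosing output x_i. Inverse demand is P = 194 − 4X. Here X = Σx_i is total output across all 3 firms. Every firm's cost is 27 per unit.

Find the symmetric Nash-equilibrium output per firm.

10.4375

A representative firm's profit is π_i = x_i(194 − 4X) − 27x_i, with X = x_i + Σ_{j≠i} x_j.
First-order condition: 167 − 8x_i − 4Σ_{j≠i} x_j = 0.
In a symmetric equilibrium every firm chooses the same x, so Σ_{j≠i} x_j = 2x. The condition becomes 167 − 16x = 0, giving x = 167/16 = 10.4375.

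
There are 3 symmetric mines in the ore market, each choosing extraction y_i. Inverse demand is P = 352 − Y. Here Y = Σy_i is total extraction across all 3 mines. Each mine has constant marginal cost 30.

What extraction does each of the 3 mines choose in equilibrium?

A representative mine's profit is π_i = y_i(352 − Y) − 30y_i, with Y = y_i + Σ_{j≠i} y_j.
First-order condition: 322 − 2y_i − Σ_{j≠i} y_j = 0.
With identical mines, set every y_j = y: then 322 − 2y − 2y = 0, i.e. y = 322/4 = 80.5.

80.5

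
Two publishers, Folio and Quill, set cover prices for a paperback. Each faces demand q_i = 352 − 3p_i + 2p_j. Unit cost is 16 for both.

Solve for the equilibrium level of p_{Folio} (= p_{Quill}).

100

Folio's profit: π = (p_{Folio} − 16)(352 − 3p_{Folio} + 2p_{Quill}).
∂π/∂p_{Folio} = 400 − 6p_{Folio} + 2p_{Quill} = 0 ⇒ p_{Folio} = 200/3 + (1/3)p_{Quill}.
The game is symmetric, so in equilibrium p_{Quill} = p_{Folio}: the reaction function gives (2/3)p_{Folio} = 200/3, hence p_{Folio} = 100.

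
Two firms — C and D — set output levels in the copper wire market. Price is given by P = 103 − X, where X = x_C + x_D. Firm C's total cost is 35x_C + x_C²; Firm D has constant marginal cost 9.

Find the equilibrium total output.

50

Firm C's profit: π = x_C(103 − (x_C + x_D)) − 35x_C − x_C².
∂π/∂x_C = 68 − 4x_C − x_D = 0, so x_C = 17 − 0.25x_D.
For D: ∂π/∂x_D = 94 − 2x_D − x_C = 0 ⇒ x_D = 47 − 0.5x_C.
Plugging x_D into C's best response: x_C = 17 − 0.25(47 − 0.5x_C) ⇒ 0.875x_C = 5.25, so x_C = 6.
Then x_D = 47 − 0.5·6 = 44.
Total output: 6 + 44 = 50.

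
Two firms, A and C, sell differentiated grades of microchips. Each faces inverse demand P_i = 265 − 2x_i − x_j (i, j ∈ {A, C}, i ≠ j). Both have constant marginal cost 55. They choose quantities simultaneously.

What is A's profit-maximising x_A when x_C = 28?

Firm A's profit: π = x_A(265 − 2x_A − x_C) − 55x_A.
∂π/∂x_A = 210 − 4x_A − x_C = 0 ⇒ x_A = 52.5 − 0.25x_C.
At x_C = 28: x_A = 52.5 − 0.25·28 = 45.5.

45.5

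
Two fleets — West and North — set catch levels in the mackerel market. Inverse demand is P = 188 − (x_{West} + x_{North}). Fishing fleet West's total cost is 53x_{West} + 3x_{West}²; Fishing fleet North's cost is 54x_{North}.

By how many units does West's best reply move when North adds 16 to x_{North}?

Fishing fleet West's profit: π = x_{West}(188 − (x_{West} + x_{North})) − 53x_{West} − 3x_{West}².
∂π/∂x_{West} = 135 − 8x_{West} − x_{North} = 0, so x_{West} = 16.875 − 0.125x_{North}.
The reaction-function slope is −0.125, so a 16-unit rise in x_{North} moves x_{West} by −0.125 × 16 = −2. West's best response falls — the actions are strategic substitutes.

-2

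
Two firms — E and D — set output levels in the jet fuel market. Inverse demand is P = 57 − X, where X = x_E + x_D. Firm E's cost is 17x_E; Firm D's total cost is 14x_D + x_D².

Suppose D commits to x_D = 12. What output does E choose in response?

Firm E's profit: π = x_E(57 − (x_E + x_D)) − 17x_E.
∂π/∂x_E = 40 − 2x_E − x_D = 0, so x_E = 20 − 0.5x_D.
At x_D = 12: x_E = 20 − 0.5·12 = 14.

14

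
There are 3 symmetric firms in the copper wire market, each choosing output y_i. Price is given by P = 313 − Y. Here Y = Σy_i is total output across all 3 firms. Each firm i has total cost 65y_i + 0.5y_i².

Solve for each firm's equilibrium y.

49.6

A representative firm's profit is π_i = y_i(313 − Y) − 65y_i − 0.5y_i², with Y = y_i + Σ_{j≠i} y_j.
First-order condition: 248 − 3y_i − Σ_{j≠i} y_j = 0.
In a symmetric equilibrium every firm chooses the same y, so Σ_{j≠i} y_j = 2y. The condition becomes 248 − 5y = 0, giving y = 248/5 = 49.6.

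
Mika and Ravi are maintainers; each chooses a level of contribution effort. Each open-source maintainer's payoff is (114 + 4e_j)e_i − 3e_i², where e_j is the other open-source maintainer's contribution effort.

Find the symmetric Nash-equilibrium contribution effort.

57

Mika's payoff is (114 + 4e_R)e_M − 3e_M².
∂π/∂e_M = 114 + 4e_R − 6e_M = 0, so e_M = 19 + (2/3)e_R.
The game is symmetric, so in equilibrium e_R = e_M: the reaction function gives (1/3)e_M = 19, hence e_M = 57.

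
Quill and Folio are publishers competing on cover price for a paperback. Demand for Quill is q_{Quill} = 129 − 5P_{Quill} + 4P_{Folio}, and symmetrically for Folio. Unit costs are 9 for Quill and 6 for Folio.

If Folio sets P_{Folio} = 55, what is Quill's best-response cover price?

Quill's profit: π = (P_{Quill} − 9)(129 − 5P_{Quill} + 4P_{Folio}).
∂π/∂P_{Quill} = 174 − 10P_{Quill} + 4P_{Folio} = 0 ⇒ P_{Quill} = 17.4 + 0.4P_{Folio}.
At P_{Folio} = 55: P_{Quill} = 17.4 + 0.4·55 = 39.4.

39.4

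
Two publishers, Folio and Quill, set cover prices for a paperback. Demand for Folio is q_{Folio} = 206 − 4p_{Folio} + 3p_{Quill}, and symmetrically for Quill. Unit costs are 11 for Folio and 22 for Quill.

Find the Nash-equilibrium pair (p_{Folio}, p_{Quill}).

52.4, 56.4

Folio's profit: π = (p_{Folio} − 11)(206 − 4p_{Folio} + 3p_{Quill}).
∂π/∂p_{Folio} = 250 − 8p_{Folio} + 3p_{Quill} = 0 ⇒ p_{Folio} = 31.25 + 0.375p_{Quill}.
Similarly p_{Quill} = 36.75 + 0.375p_{Folio}.
Substituting the second reaction function into the first: p_{Folio} = 31.25 + 0.375(36.75 + 0.375p_{Folio}), which gives (55/64)p_{Folio} = 1441/32 ⇒ p_{Folio} = 52.4.
Then p_{Quill} = 36.75 + 0.375·52.4 = 56.4.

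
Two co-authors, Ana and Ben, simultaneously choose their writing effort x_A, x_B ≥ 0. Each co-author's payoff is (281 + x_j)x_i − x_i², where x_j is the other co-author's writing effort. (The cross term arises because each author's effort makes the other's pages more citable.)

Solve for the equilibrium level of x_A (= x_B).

Ana's payoff is (281 + x_B)x_A − x_A².
∂π/∂x_A = 281 + x_B − 2x_A = 0, so x_A = 140.5 + 0.5x_B.
Setting x_A = x_B in the reaction function: x_A = 140.5 + 0.5x_A, so x_A = 140.5 / 0.5 = 281.

281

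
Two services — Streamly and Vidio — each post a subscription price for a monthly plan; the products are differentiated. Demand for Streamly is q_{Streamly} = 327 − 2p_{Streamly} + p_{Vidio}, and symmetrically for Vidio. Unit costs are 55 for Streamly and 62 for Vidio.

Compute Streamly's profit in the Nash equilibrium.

16781.12

Streamly's profit: π = (p_{Streamly} − 55)(327 − 2p_{Streamly} + p_{Vidio}).
∂π/∂p_{Streamly} = 437 − 4p_{Streamly} + p_{Vidio} = 0 ⇒ p_{Streamly} = 109.25 + 0.25p_{Vidio}.
Similarly p_{Vidio} = 112.75 + 0.25p_{Streamly}.
Plugging p_{Vidio} into Streamly's best response: p_{Streamly} = 109.25 + 0.25(112.75 + 0.25p_{Streamly}) ⇒ 0.9375p_{Streamly} = 137.4375, so p_{Streamly} = 146.6.
Then p_{Vidio} = 112.75 + 0.25·146.6 = 149.4.
q_{Streamly} = 327 − 2·146.6 + 149.4 = 183.2.
Profit = (146.6 − 55)·183.2 = 16781.12.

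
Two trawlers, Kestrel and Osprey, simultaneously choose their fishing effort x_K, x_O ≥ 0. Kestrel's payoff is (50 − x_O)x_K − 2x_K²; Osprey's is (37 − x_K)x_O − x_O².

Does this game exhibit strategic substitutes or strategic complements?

strategic substitutes

Expanding Kestrel's payoff: 50x_K − x_Ox_K − 2x_K².
∂π/∂x_K = 50 − x_O − 4x_K = 0, so x_K = 12.5 − 0.25x_O.
The best-response slope dx_K/dx_O = −0.25 < 0: the reaction function is downward-sloping, so the choices are strategic substitutes.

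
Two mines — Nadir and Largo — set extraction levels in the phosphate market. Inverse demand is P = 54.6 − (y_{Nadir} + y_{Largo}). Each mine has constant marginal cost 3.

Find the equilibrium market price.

20.2

Mine Nadir's profit: π = y_{Nadir}(54.6 − (y_{Nadir} + y_{Largo})) − 3y_{Nadir}.
∂π/∂y_{Nadir} = 51.6 − 2y_{Nadir} − y_{Largo} = 0, so y_{Nadir} = 25.8 − 0.5y_{Largo}.
Setting y_{Nadir} = y_{Largo} in the reaction function: y_{Nadir} = 25.8 − 0.5y_{Nadir}, so y_{Nadir} = 25.8 / 1.5 = 17.2.
Equilibrium price: P = 54.6 − 34.4 = 20.2.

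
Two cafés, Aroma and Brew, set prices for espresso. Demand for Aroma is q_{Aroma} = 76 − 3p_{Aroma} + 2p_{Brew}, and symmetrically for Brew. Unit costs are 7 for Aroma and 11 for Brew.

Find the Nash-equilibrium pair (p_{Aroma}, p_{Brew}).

25, 26.5

Aroma's profit: π = (p_{Aroma} − 7)(76 − 3p_{Aroma} + 2p_{Brew}).
∂π/∂p_{Aroma} = 97 − 6p_{Aroma} + 2p_{Brew} = 0 ⇒ p_{Aroma} = 97/6 + (1/3)p_{Brew}.
Similarly p_{Brew} = 109/6 + (1/3)p_{Aroma}.
Substituting the second reaction function into the first: p_{Aroma} = 97/6 + (1/3)(109/6 + (1/3)p_{Aroma}), which gives (8/9)p_{Aroma} = 200/9 ⇒ p_{Aroma} = 25.
Then p_{Brew} = 109/6 + (1/3)·25 = 26.5.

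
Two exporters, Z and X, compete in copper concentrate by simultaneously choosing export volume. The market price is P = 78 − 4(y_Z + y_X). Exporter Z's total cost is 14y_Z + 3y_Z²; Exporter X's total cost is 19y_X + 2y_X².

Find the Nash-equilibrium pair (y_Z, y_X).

3.5, 3.75

Exporter Z's profit: π = y_Z(78 − 4(y_Z + y_X)) − 14y_Z − 3y_Z².
∂π/∂y_Z = 64 − 14y_Z − 4y_X = 0, so y_Z = 32/7 − (2/7)y_X.
For X: ∂π/∂y_X = 59 − 12y_X − 4y_Z = 0 ⇒ y_X = 59/12 − (1/3)y_Z.
Substituting the second reaction function into the first: y_Z = 32/7 − (2/7)(59/12 − (1/3)y_Z), which gives (19/21)y_Z = 19/6 ⇒ y_Z = 3.5.
Then y_X = 59/12 − (1/3)·3.5 = 3.75.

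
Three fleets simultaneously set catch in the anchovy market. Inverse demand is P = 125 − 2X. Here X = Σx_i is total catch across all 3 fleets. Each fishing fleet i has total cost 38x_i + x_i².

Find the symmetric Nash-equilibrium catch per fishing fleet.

A representative fishing fleet's profit is π_i = x_i(125 − 2X) − 38x_i − x_i², with X = x_i + Σ_{j≠i} x_j.
First-order condition: 87 − 6x_i − 2Σ_{j≠i} x_j = 0.
Imposing symmetry (x_j = x for all j) turns Σ_{j≠i} x_j into 2x, so 87 = 10x and x = 8.7.

8.7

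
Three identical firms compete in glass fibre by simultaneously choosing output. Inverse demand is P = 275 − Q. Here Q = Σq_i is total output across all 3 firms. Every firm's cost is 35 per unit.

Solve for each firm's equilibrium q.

60

A representative firm's profit is π_i = q_i(275 − Q) − 35q_i, with Q = q_i + Σ_{j≠i} q_j.
First-order condition: 240 − 2q_i − Σ_{j≠i} q_j = 0.
In a symmetric equilibrium every firm chooses the same q, so Σ_{j≠i} q_j = 2q. The condition becomes 240 − 4q = 0, giving q = 240/4 = 60.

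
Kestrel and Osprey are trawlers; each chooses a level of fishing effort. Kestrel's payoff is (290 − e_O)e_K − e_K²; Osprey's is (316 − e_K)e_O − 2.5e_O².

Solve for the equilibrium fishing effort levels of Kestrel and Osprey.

126, 38

Expanding Kestrel's payoff: 290e_K − e_Oe_K − e_K².
∂π/∂e_K = 290 − e_O − 2e_K = 0, so e_K = 145 − 0.5e_O.
Likewise for Osprey: e_O = 63.2 − 0.2e_K.
Plugging e_O into Kestrel's best response: e_K = 145 − 0.5(63.2 − 0.2e_K) ⇒ 0.9e_K = 113.4, so e_K = 126.
Then e_O = 63.2 − 0.2·126 = 38.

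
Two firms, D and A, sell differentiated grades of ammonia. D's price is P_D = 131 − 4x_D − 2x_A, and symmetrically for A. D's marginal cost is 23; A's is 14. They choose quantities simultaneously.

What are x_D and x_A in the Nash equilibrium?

10.5, 12

Firm D's profit: π = x_D(131 − 4x_D − 2x_A) − 23x_D.
∂π/∂x_D = 108 − 8x_D − 2x_A = 0 ⇒ x_D = 13.5 − 0.25x_A.
Similarly x_A = 14.625 − 0.25x_D.
Substituting the second reaction function into the first: x_D = 13.5 − 0.25(14.625 − 0.25x_D), which gives 0.9375x_D = 315/32 ⇒ x_D = 10.5.
Then x_A = 14.625 − 0.25·10.5 = 12.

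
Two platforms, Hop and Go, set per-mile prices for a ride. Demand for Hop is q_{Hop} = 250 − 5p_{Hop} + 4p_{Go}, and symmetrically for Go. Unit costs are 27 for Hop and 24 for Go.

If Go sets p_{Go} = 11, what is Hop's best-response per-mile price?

42.9

Hop's profit: π = (p_{Hop} − 27)(250 − 5p_{Hop} + 4p_{Go}).
∂π/∂p_{Hop} = 385 − 10p_{Hop} + 4p_{Go} = 0 ⇒ p_{Hop} = 38.5 + 0.4p_{Go}.
At p_{Go} = 11: p_{Hop} = 38.5 + 0.4·11 = 42.9.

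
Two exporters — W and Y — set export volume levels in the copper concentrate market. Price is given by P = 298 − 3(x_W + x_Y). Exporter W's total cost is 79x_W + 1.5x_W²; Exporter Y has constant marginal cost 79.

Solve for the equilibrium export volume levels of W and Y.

Exporter W's profit: π = x_W(298 − 3(x_W + x_Y)) − 79x_W − 1.5x_W².
∂π/∂x_W = 219 − 9x_W − 3x_Y = 0, so x_W = 73/3 − (1/3)x_Y.
For Y: ∂π/∂x_Y = 219 − 6x_Y − 3x_W = 0 ⇒ x_Y = 36.5 − 0.5x_W.
Substituting the second reaction function into the first: x_W = 73/3 − (1/3)(36.5 − 0.5x_W), which gives (5/6)x_W = 73/6 ⇒ x_W = 14.6.
Then x_Y = 36.5 − 0.5·14.6 = 29.2.

14.6, 29.2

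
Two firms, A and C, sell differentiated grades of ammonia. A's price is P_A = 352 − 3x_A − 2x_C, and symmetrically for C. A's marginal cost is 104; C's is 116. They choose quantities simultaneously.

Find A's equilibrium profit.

3024.1875

Firm A's profit: π = x_A(352 − 3x_A − 2x_C) − 104x_A.
∂π/∂x_A = 248 − 6x_A − 2x_C = 0 ⇒ x_A = 124/3 − (1/3)x_C.
Similarly x_C = 118/3 − (1/3)x_A.
Plugging x_C into A's best response: x_A = 124/3 − (1/3)(118/3 − (1/3)x_A) ⇒ (8/9)x_A = 254/9, so x_A = 31.75.
Then x_C = 118/3 − (1/3)·31.75 = 28.75.
P_A = 352 − 3·31.75 − 2·28.75 = 199.25.
Profit = (199.25 − 104)·31.75 = 3024.1875.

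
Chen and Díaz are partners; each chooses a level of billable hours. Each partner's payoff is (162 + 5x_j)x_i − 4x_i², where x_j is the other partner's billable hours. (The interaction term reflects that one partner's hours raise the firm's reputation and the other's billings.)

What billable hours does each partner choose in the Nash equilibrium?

54

Chen's payoff is (162 + 5x_D)x_C − 4x_C².
∂π/∂x_C = 162 + 5x_D − 8x_C = 0, so x_C = 20.25 + 0.625x_D.
By symmetry x_D = x_C; substituting into the reaction function, 0.375x_C = 20.25 and x_C = 54.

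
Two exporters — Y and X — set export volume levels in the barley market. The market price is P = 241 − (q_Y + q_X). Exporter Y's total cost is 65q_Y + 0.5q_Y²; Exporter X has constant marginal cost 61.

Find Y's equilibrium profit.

1775.04

Exporter Y's profit: π = q_Y(241 − (q_Y + q_X)) − 65q_Y − 0.5q_Y².
∂π/∂q_Y = 176 − 3q_Y − q_X = 0, so q_Y = 176/3 − (1/3)q_X.
For X: ∂π/∂q_X = 180 − 2q_X − q_Y = 0 ⇒ q_X = 90 − 0.5q_Y.
Plugging q_X into Y's best response: q_Y = 176/3 − (1/3)(90 − 0.5q_Y) ⇒ (5/6)q_Y = 86/3, so q_Y = 34.4.
Then q_X = 90 − 0.5·34.4 = 72.8.
Price P = 241 − 107.2 = 133.8.
Y's profit: (133.8 − 65)·34.4 − 0.5(34.4)² = 1775.04.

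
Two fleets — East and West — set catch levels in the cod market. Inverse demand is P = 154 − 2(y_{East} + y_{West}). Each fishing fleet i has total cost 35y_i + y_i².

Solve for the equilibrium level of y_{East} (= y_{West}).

14.875

Fishing fleet East's profit: π = y_{East}(154 − 2(y_{East} + y_{West})) − 35y_{East} − y_{East}².
∂π/∂y_{East} = 119 − 6y_{East} − 2y_{West} = 0, so y_{East} = 119/6 − (1/3)y_{West}.
Setting y_{East} = y_{West} in the reaction function: y_{East} = 119/6 − (1/3)y_{East}, so y_{East} = (119/6) / (4/3) = 14.875.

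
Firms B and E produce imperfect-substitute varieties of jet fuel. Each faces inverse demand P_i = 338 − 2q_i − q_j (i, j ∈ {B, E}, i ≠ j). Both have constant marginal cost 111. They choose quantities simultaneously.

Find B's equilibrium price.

Firm B's profit: π = q_B(338 − 2q_B − q_E) − 111q_B.
∂π/∂q_B = 227 − 4q_B − q_E = 0 ⇒ q_B = 56.75 − 0.25q_E.
Setting q_B = q_E in the reaction function: q_B = 56.75 − 0.25q_B, so q_B = 56.75 / 1.25 = 45.4.
P_B = 338 − 2·45.4 − 45.4 = 201.8.

201.8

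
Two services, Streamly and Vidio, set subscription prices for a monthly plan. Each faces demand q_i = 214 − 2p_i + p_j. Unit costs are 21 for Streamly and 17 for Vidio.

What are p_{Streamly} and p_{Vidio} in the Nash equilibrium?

Streamly's profit: π = (p_{Streamly} − 21)(214 − 2p_{Streamly} + p_{Vidio}).
∂π/∂p_{Streamly} = 256 − 4p_{Streamly} + p_{Vidio} = 0 ⇒ p_{Streamly} = 64 + 0.25p_{Vidio}.
Similarly p_{Vidio} = 62 + 0.25p_{Streamly}.
Plugging p_{Vidio} into Streamly's best response: p_{Streamly} = 64 + 0.25(62 + 0.25p_{Streamly}) ⇒ 0.9375p_{Streamly} = 79.5, so p_{Streamly} = 84.8.
Then p_{Vidio} = 62 + 0.25·84.8 = 83.2.

84.8, 83.2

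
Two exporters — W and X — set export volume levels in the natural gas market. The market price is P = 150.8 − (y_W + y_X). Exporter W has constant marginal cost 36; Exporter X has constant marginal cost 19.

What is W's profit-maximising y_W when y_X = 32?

41.4

Exporter W's profit: π = y_W(150.8 − (y_W + y_X)) − 36y_W.
∂π/∂y_W = 114.8 − 2y_W − y_X = 0, so y_W = 57.4 − 0.5y_X.
At y_X = 32: y_W = 57.4 − 0.5·32 = 41.4.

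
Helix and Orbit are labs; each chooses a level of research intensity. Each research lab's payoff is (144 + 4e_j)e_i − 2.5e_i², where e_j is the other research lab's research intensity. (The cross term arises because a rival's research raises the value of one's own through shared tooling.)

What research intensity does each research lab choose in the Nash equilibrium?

144

Helix's payoff is (144 + 4e_O)e_H − 2.5e_H².
∂π/∂e_H = 144 + 4e_O − 5e_H = 0, so e_H = 28.8 + 0.8e_O.
The game is symmetric, so in equilibrium e_O = e_H: the reaction function gives 0.2e_H = 28.8, hence e_H = 144.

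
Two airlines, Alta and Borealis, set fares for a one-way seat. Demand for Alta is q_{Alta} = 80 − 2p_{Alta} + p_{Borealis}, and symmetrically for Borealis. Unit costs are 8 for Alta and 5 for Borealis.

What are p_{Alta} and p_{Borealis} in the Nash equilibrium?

31.6, 30.4

Alta's profit: π = (p_{Alta} − 8)(80 − 2p_{Alta} + p_{Borealis}).
∂π/∂p_{Alta} = 96 − 4p_{Alta} + p_{Borealis} = 0 ⇒ p_{Alta} = 24 + 0.25p_{Borealis}.
Similarly p_{Borealis} = 22.5 + 0.25p_{Alta}.
Substituting the second reaction function into the first: p_{Alta} = 24 + 0.25(22.5 + 0.25p_{Alta}), which gives 0.9375p_{Alta} = 29.625 ⇒ p_{Alta} = 31.6.
Then p_{Borealis} = 22.5 + 0.25·31.6 = 30.4.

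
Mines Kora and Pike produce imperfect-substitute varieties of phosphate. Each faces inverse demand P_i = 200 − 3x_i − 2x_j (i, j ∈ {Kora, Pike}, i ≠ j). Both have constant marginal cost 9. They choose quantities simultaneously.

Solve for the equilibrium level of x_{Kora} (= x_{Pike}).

23.875

Mine Kora's profit: π = x_{Kora}(200 − 3x_{Kora} − 2x_{Pike}) − 9x_{Kora}.
∂π/∂x_{Kora} = 191 − 6x_{Kora} − 2x_{Pike} = 0 ⇒ x_{Kora} = 191/6 − (1/3)x_{Pike}.
The game is symmetric, so in equilibrium x_{Pike} = x_{Kora}: the reaction function gives (4/3)x_{Kora} = 191/6, hence x_{Kora} = 23.875.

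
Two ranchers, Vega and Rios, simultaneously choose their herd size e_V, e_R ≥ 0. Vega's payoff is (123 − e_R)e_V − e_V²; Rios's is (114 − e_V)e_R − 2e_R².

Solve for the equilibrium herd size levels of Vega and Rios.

54, 15

Expanding Vega's payoff: 123e_V − e_Re_V − e_V².
∂π/∂e_V = 123 − e_R − 2e_V = 0, so e_V = 61.5 − 0.5e_R.
Likewise for Rios: e_R = 28.5 − 0.25e_V.
Substituting the second reaction function into the first: e_V = 61.5 − 0.5(28.5 − 0.25e_V), which gives 0.875e_V = 47.25 ⇒ e_V = 54.
Then e_R = 28.5 − 0.25·54 = 15.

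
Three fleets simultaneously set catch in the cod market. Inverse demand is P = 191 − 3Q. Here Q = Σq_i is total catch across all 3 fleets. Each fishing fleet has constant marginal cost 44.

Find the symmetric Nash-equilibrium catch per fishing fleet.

A representative fishing fleet's profit is π_i = q_i(191 − 3Q) − 44q_i, with Q = q_i + Σ_{j≠i} q_j.
First-order condition: 147 − 6q_i − 3Σ_{j≠i} q_j = 0.
With identical fishing fleets, set every q_j = q: then 147 − 6q − 6q = 0, i.e. q = 147/12 = 12.25.

12.25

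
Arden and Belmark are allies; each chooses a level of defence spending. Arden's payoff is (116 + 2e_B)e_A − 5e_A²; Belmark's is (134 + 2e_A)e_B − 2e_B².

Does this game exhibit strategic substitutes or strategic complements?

Expanding Arden's payoff: 116e_A + 2e_Be_A − 5e_A².
∂π/∂e_A = 116 + 2e_B − 10e_A = 0, so e_A = 11.6 + 0.2e_B.
The best-response slope de_A/de_B = 0.2 > 0: the reaction function is upward-sloping, so the choices are strategic complements.

strategic complements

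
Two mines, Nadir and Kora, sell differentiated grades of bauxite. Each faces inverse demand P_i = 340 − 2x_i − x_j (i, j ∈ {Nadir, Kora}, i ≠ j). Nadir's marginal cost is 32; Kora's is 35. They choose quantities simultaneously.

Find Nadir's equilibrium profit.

7638.48

Mine Nadir's profit: π = x_{Nadir}(340 − 2x_{Nadir} − x_{Kora}) − 32x_{Nadir}.
∂π/∂x_{Nadir} = 308 − 4x_{Nadir} − x_{Kora} = 0 ⇒ x_{Nadir} = 77 − 0.25x_{Kora}.
Similarly x_{Kora} = 76.25 − 0.25x_{Nadir}.
Plugging x_{Kora} into Nadir's best response: x_{Nadir} = 77 − 0.25(76.25 − 0.25x_{Nadir}) ⇒ 0.9375x_{Nadir} = 57.9375, so x_{Nadir} = 61.8.
Then x_{Kora} = 76.25 − 0.25·61.8 = 60.8.
P_{Nadir} = 340 − 2·61.8 − 60.8 = 155.6.
Profit = (155.6 − 32)·61.8 = 7638.48.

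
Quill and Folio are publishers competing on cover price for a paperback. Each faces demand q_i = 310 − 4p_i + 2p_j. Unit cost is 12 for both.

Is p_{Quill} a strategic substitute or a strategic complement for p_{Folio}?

Quill's profit: π = (p_{Quill} − 12)(310 − 4p_{Quill} + 2p_{Folio}).
∂π/∂p_{Quill} = 358 − 8p_{Quill} + 2p_{Folio} = 0 ⇒ p_{Quill} = 44.75 + 0.25p_{Folio}.
The best-response slope dp_{Quill}/dp_{Folio} = 0.25 > 0: the reaction function is upward-sloping, so the choices are strategic complements.

strategic complements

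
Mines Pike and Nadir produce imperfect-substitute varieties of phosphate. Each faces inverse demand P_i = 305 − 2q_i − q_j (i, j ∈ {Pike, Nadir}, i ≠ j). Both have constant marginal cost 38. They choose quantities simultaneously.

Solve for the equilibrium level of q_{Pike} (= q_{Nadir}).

53.4

Mine Pike's profit: π = q_{Pike}(305 − 2q_{Pike} − q_{Nadir}) − 38q_{Pike}.
∂π/∂q_{Pike} = 267 − 4q_{Pike} − q_{Nadir} = 0 ⇒ q_{Pike} = 66.75 − 0.25q_{Nadir}.
Setting q_{Pike} = q_{Nadir} in the reaction function: q_{Pike} = 66.75 − 0.25q_{Pike}, so q_{Pike} = 66.75 / 1.25 = 53.4.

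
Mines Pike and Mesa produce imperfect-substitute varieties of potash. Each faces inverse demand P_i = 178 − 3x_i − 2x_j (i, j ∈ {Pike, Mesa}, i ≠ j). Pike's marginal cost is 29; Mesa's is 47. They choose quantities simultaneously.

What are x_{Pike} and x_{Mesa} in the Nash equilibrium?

19.75, 15.25

Mine Pike's profit: π = x_{Pike}(178 − 3x_{Pike} − 2x_{Mesa}) − 29x_{Pike}.
∂π/∂x_{Pike} = 149 − 6x_{Pike} − 2x_{Mesa} = 0 ⇒ x_{Pike} = 149/6 − (1/3)x_{Mesa}.
Similarly x_{Mesa} = 131/6 − (1/3)x_{Pike}.
Plugging x_{Mesa} into Pike's best response: x_{Pike} = 149/6 − (1/3)(131/6 − (1/3)x_{Pike}) ⇒ (8/9)x_{Pike} = 158/9, so x_{Pike} = 19.75.
Then x_{Mesa} = 131/6 − (1/3)·19.75 = 15.25.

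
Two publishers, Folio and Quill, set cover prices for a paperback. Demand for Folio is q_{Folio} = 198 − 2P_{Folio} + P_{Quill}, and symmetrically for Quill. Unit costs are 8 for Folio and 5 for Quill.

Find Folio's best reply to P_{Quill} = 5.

Folio's profit: π = (P_{Folio} − 8)(198 − 2P_{Folio} + P_{Quill}).
∂π/∂P_{Folio} = 214 − 4P_{Folio} + P_{Quill} = 0 ⇒ P_{Folio} = 53.5 + 0.25P_{Quill}.
At P_{Quill} = 5: P_{Folio} = 53.5 + 0.25·5 = 54.75.

54.75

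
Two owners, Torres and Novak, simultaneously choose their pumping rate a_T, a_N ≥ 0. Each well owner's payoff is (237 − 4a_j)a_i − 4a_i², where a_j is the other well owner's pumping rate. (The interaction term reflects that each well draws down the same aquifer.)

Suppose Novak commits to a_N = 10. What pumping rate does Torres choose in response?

Torres's payoff is (237 − 4a_N)a_T − 4a_T².
∂π/∂a_T = 237 − 4a_N − 8a_T = 0, so a_T = 29.625 − 0.5a_N.
At a_N = 10: a_T = 29.625 − 0.5·10 = 24.625.

24.625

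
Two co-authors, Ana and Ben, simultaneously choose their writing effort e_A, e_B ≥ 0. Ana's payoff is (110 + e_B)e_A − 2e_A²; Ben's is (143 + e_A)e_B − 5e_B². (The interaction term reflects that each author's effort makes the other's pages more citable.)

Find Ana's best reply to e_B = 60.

42.5

Expanding Ana's payoff: 110e_A + e_Be_A − 2e_A².
∂π/∂e_A = 110 + e_B − 4e_A = 0, so e_A = 27.5 + 0.25e_B.
At e_B = 60: e_A = 27.5 + 0.25·60 = 42.5.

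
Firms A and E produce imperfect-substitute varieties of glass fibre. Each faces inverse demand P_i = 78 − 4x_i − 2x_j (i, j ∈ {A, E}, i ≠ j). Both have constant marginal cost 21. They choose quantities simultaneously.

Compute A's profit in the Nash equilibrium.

Firm A's profit: π = x_A(78 − 4x_A − 2x_E) − 21x_A.
∂π/∂x_A = 57 − 8x_A − 2x_E = 0 ⇒ x_A = 7.125 − 0.25x_E.
The game is symmetric, so in equilibrium x_E = x_A: the reaction function gives 1.25x_A = 7.125, hence x_A = 5.7.
P_A = 78 − 4·5.7 − 2·5.7 = 43.8.
Profit = (43.8 − 21)·5.7 = 129.96.

129.96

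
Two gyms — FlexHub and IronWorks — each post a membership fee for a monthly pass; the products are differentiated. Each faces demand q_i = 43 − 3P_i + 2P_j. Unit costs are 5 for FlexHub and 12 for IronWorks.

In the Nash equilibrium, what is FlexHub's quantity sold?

32.4375

FlexHub's profit: π = (P_{FlexHub} − 5)(43 − 3P_{FlexHub} + 2P_{IronWorks}).
∂π/∂P_{FlexHub} = 58 − 6P_{FlexHub} + 2P_{IronWorks} = 0 ⇒ P_{FlexHub} = 29/3 + (1/3)P_{IronWorks}.
Similarly P_{IronWorks} = 79/6 + (1/3)P_{FlexHub}.
Substituting the second reaction function into the first: P_{FlexHub} = 29/3 + (1/3)(79/6 + (1/3)P_{FlexHub}), which gives (8/9)P_{FlexHub} = 253/18 ⇒ P_{FlexHub} = 15.8125.
Then P_{IronWorks} = 79/6 + (1/3)·15.8125 = 18.4375.
q_{FlexHub} = 43 − 3·15.8125 + 2·18.4375 = 32.4375.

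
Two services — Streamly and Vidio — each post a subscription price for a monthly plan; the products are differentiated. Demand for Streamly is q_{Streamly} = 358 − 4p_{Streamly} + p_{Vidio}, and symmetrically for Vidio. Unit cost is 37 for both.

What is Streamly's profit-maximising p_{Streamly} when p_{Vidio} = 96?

75.25

Streamly's profit: π = (p_{Streamly} − 37)(358 − 4p_{Streamly} + p_{Vidio}).
∂π/∂p_{Streamly} = 506 − 8p_{Streamly} + p_{Vidio} = 0 ⇒ p_{Streamly} = 63.25 + 0.125p_{Vidio}.
At p_{Vidio} = 96: p_{Streamly} = 63.25 + 0.125·96 = 75.25.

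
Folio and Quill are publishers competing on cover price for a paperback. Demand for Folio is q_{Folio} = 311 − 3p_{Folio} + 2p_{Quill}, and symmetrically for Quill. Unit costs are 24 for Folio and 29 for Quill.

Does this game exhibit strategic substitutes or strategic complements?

strategic complements

Folio's profit: π = (p_{Folio} − 24)(311 − 3p_{Folio} + 2p_{Quill}).
∂π/∂p_{Folio} = 383 − 6p_{Folio} + 2p_{Quill} = 0 ⇒ p_{Folio} = 383/6 + (1/3)p_{Quill}.
The best-response slope dp_{Folio}/dp_{Quill} = 1/3 > 0: the reaction function is upward-sloping, so the choices are strategic complements.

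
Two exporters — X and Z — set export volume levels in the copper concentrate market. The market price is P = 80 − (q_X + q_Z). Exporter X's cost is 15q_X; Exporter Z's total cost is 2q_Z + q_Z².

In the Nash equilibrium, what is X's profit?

Exporter X's profit: π = q_X(80 − (q_X + q_Z)) − 15q_X.
∂π/∂q_X = 65 − 2q_X − q_Z = 0, so q_X = 32.5 − 0.5q_Z.
For Z: ∂π/∂q_Z = 78 − 4q_Z − q_X = 0 ⇒ q_Z = 19.5 − 0.25q_X.
Substituting the second reaction function into the first: q_X = 32.5 − 0.5(19.5 − 0.25q_X), which gives 0.875q_X = 22.75 ⇒ q_X = 26.
Then q_Z = 19.5 − 0.25·26 = 13.
Price P = 80 − 39 = 41.
X's profit: (41 − 15)·26 = 676.

676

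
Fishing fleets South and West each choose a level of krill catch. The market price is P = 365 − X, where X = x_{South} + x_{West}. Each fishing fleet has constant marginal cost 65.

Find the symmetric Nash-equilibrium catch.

100

Fishing fleet South's profit: π = x_{South}(365 − (x_{South} + x_{West})) − 65x_{South}.
∂π/∂x_{South} = 300 − 2x_{South} − x_{West} = 0, so x_{South} = 150 − 0.5x_{West}.
Setting x_{South} = x_{West} in the reaction function: x_{South} = 150 − 0.5x_{South}, so x_{South} = 150 / 1.5 = 100.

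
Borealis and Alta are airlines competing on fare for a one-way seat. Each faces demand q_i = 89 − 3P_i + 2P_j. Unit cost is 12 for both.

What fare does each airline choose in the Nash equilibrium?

Borealis's profit: π = (P_{Borealis} − 12)(89 − 3P_{Borealis} + 2P_{Alta}).
∂π/∂P_{Borealis} = 125 − 6P_{Borealis} + 2P_{Alta} = 0 ⇒ P_{Borealis} = 125/6 + (1/3)P_{Alta}.
The game is symmetric, so in equilibrium P_{Alta} = P_{Borealis}: the reaction function gives (2/3)P_{Borealis} = 125/6, hence P_{Borealis} = 31.25.

31.25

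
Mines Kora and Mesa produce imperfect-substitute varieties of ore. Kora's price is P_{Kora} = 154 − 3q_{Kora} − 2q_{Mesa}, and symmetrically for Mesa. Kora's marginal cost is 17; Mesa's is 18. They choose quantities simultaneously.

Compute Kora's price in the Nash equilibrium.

68.5625

Mine Kora's profit: π = q_{Kora}(154 − 3q_{Kora} − 2q_{Mesa}) − 17q_{Kora}.
∂π/∂q_{Kora} = 137 − 6q_{Kora} − 2q_{Mesa} = 0 ⇒ q_{Kora} = 137/6 − (1/3)q_{Mesa}.
Similarly q_{Mesa} = 68/3 − (1/3)q_{Kora}.
Substituting the second reaction function into the first: q_{Kora} = 137/6 − (1/3)(68/3 − (1/3)q_{Kora}), which gives (8/9)q_{Kora} = 275/18 ⇒ q_{Kora} = 17.1875.
Then q_{Mesa} = 68/3 − (1/3)·17.1875 = 16.9375.
P_{Kora} = 154 − 3·17.1875 − 2·16.9375 = 68.5625.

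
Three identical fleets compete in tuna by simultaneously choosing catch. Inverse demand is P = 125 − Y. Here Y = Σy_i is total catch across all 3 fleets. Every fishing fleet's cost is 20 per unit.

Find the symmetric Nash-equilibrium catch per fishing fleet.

A representative fishing fleet's profit is π_i = y_i(125 − Y) − 20y_i, with Y = y_i + Σ_{j≠i} y_j.
First-order condition: 105 − 2y_i − Σ_{j≠i} y_j = 0.
Imposing symmetry (y_j = y for all j) turns Σ_{j≠i} y_j into 2y, so 105 = 4y and y = 26.25.

26.25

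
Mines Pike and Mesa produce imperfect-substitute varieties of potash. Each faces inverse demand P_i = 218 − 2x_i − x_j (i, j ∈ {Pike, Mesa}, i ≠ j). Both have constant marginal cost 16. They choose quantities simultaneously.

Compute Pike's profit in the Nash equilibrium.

Mine Pike's profit: π = x_{Pike}(218 − 2x_{Pike} − x_{Mesa}) − 16x_{Pike}.
∂π/∂x_{Pike} = 202 − 4x_{Pike} − x_{Mesa} = 0 ⇒ x_{Pike} = 50.5 − 0.25x_{Mesa}.
The game is symmetric, so in equilibrium x_{Mesa} = x_{Pike}: the reaction function gives 1.25x_{Pike} = 50.5, hence x_{Pike} = 40.4.
P_{Pike} = 218 − 2·40.4 − 40.4 = 96.8.
Profit = (96.8 − 16)·40.4 = 3264.32.

3264.32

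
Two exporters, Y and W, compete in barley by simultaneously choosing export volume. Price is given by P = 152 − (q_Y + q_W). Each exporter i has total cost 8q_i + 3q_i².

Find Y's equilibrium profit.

1024

Exporter Y's profit: π = q_Y(152 − (q_Y + q_W)) − 8q_Y − 3q_Y².
∂π/∂q_Y = 144 − 8q_Y − q_W = 0, so q_Y = 18 − 0.125q_W.
Setting q_Y = q_W in the reaction function: q_Y = 18 − 0.125q_Y, so q_Y = 18 / 1.125 = 16.
Price P = 152 − 32 = 120.
Y's profit: (120 − 8)·16 − 3(16)² = 1024.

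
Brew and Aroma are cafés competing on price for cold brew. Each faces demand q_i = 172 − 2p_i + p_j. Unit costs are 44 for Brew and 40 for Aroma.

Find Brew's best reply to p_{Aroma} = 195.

Brew's profit: π = (p_{Brew} − 44)(172 − 2p_{Brew} + p_{Aroma}).
∂π/∂p_{Brew} = 260 − 4p_{Brew} + p_{Aroma} = 0 ⇒ p_{Brew} = 65 + 0.25p_{Aroma}.
At p_{Aroma} = 195: p_{Brew} = 65 + 0.25·195 = 113.75.

113.75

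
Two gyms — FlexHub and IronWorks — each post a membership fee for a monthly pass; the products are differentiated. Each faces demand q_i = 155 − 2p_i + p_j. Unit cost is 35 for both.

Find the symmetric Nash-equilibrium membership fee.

75

FlexHub's profit: π = (p_{FlexHub} − 35)(155 − 2p_{FlexHub} + p_{IronWorks}).
∂π/∂p_{FlexHub} = 225 − 4p_{FlexHub} + p_{IronWorks} = 0 ⇒ p_{FlexHub} = 56.25 + 0.25p_{IronWorks}.
Setting p_{FlexHub} = p_{IronWorks} in the reaction function: p_{FlexHub} = 56.25 + 0.25p_{FlexHub}, so p_{FlexHub} = 56.25 / 0.75 = 75.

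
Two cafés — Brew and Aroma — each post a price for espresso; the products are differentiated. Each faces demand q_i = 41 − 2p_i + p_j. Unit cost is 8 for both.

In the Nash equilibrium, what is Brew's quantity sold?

22

Brew's profit: π = (p_{Brew} − 8)(41 − 2p_{Brew} + p_{Aroma}).
∂π/∂p_{Brew} = 57 − 4p_{Brew} + p_{Aroma} = 0 ⇒ p_{Brew} = 14.25 + 0.25p_{Aroma}.
By symmetry p_{Aroma} = p_{Brew}; substituting into the reaction function, 0.75p_{Brew} = 14.25 and p_{Brew} = 19.
q_{Brew} = 41 − 2·19 + 19 = 22.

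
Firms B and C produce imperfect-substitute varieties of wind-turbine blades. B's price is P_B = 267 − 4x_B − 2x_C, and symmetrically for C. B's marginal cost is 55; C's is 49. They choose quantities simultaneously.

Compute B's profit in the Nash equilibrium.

1764

Firm B's profit: π = x_B(267 − 4x_B − 2x_C) − 55x_B.
∂π/∂x_B = 212 − 8x_B − 2x_C = 0 ⇒ x_B = 26.5 − 0.25x_C.
Similarly x_C = 27.25 − 0.25x_B.
Solving the two reaction functions simultaneously: (1 − (−0.25)(−0.25))x_B = 26.5 − 0.25·27.25, so 0.9375x_B = 19.6875 and x_B = 21.
Then x_C = 27.25 − 0.25·21 = 22.
P_B = 267 − 4·21 − 2·22 = 139.
Profit = (139 − 55)·21 = 1764.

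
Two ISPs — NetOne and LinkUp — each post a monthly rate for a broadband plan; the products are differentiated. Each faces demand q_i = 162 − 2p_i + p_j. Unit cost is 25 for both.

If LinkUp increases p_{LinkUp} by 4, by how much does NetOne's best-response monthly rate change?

NetOne's profit: π = (p_{NetOne} − 25)(162 − 2p_{NetOne} + p_{LinkUp}).
∂π/∂p_{NetOne} = 212 − 4p_{NetOne} + p_{LinkUp} = 0 ⇒ p_{NetOne} = 53 + 0.25p_{LinkUp}.
The reaction-function slope is 0.25, so a 4-unit rise in p_{LinkUp} moves p_{NetOne} by 0.25 × 4 = 1. NetOne's best response rises — the actions are strategic complements.

1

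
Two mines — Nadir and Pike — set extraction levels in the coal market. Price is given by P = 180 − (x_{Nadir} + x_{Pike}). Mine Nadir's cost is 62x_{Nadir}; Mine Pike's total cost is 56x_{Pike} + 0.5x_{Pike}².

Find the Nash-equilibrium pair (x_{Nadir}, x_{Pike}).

46, 26

Mine Nadir's profit: π = x_{Nadir}(180 − (x_{Nadir} + x_{Pike})) − 62x_{Nadir}.
∂π/∂x_{Nadir} = 118 − 2x_{Nadir} − x_{Pike} = 0, so x_{Nadir} = 59 − 0.5x_{Pike}.
For Pike: ∂π/∂x_{Pike} = 124 − 3x_{Pike} − x_{Nadir} = 0 ⇒ x_{Pike} = 124/3 − (1/3)x_{Nadir}.
Plugging x_{Pike} into Nadir's best response: x_{Nadir} = 59 − 0.5(124/3 − (1/3)x_{Nadir}) ⇒ (5/6)x_{Nadir} = 115/3, so x_{Nadir} = 46.
Then x_{Pike} = 124/3 − (1/3)·46 = 26.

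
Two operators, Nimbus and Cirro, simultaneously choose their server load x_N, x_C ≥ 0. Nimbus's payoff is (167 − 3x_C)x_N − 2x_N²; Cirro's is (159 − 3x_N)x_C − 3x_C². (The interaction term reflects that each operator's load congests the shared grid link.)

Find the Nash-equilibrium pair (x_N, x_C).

Expanding Nimbus's payoff: 167x_N − 3x_Cx_N − 2x_N².
∂π/∂x_N = 167 − 3x_C − 4x_N = 0, so x_N = 41.75 − 0.75x_C.
Likewise for Cirro: x_C = 26.5 − 0.5x_N.
Solving the two reaction functions simultaneously: (1 − (−0.75)(−0.5))x_N = 41.75 − 0.75·26.5, so 0.625x_N = 21.875 and x_N = 35.
Then x_C = 26.5 − 0.5·35 = 9.

35, 9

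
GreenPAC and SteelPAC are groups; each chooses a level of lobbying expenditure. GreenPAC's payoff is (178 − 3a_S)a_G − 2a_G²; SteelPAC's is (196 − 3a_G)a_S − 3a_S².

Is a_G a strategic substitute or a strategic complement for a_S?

Expanding GreenPAC's payoff: 178a_G − 3a_Sa_G − 2a_G².
∂π/∂a_G = 178 − 3a_S − 4a_G = 0, so a_G = 44.5 − 0.75a_S.
The best-response slope da_G/da_S = −0.75 < 0: the reaction function is downward-sloping, so the choices are strategic substitutes.

strategic substitutes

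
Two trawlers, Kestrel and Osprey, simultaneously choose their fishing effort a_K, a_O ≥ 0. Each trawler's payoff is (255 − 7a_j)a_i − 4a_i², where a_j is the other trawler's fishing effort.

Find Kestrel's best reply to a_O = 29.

Kestrel's payoff is (255 − 7a_O)a_K − 4a_K².
∂π/∂a_K = 255 − 7a_O − 8a_K = 0, so a_K = 31.875 − 0.875a_O.
At a_O = 29: a_K = 31.875 − 0.875·29 = 6.5.

6.5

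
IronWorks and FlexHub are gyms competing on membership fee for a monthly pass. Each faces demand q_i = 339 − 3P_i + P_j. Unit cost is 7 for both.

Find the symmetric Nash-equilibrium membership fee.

IronWorks's profit: π = (P_{IronWorks} − 7)(339 − 3P_{IronWorks} + P_{FlexHub}).
∂π/∂P_{IronWorks} = 360 − 6P_{IronWorks} + P_{FlexHub} = 0 ⇒ P_{IronWorks} = 60 + (1/6)P_{FlexHub}.
By symmetry P_{FlexHub} = P_{IronWorks}; substituting into the reaction function, (5/6)P_{IronWorks} = 60 and P_{IronWorks} = 72.

72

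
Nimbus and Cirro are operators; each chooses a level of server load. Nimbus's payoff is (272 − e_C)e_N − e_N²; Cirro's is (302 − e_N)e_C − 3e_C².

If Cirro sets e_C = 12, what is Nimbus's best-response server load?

130

Expanding Nimbus's payoff: 272e_N − e_Ce_N − e_N².
∂π/∂e_N = 272 − e_C − 2e_N = 0, so e_N = 136 − 0.5e_C.
At e_C = 12: e_N = 136 − 0.5·12 = 130.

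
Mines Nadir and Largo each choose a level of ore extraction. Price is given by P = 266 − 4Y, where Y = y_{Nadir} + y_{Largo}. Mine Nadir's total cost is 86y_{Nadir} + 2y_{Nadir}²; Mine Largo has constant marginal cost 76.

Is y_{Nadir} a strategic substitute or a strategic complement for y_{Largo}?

Mine Nadir's profit: π = y_{Nadir}(266 − 4(y_{Nadir} + y_{Largo})) − 86y_{Nadir} − 2y_{Nadir}².
∂π/∂y_{Nadir} = 180 − 12y_{Nadir} − 4y_{Largo} = 0, so y_{Nadir} = 15 − (1/3)y_{Largo}.
The best-response slope dy_{Nadir}/dy_{Largo} = −1/3 < 0: the reaction function is downward-sloping, so the choices are strategic substitutes.

strategic substitutes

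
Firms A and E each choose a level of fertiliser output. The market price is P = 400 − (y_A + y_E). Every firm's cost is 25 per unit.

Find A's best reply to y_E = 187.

94

Firm A's profit: π = y_A(400 − (y_A + y_E)) − 25y_A.
∂π/∂y_A = 375 − 2y_A − y_E = 0, so y_A = 187.5 − 0.5y_E.
At y_E = 187: y_A = 187.5 − 0.5·187 = 94.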